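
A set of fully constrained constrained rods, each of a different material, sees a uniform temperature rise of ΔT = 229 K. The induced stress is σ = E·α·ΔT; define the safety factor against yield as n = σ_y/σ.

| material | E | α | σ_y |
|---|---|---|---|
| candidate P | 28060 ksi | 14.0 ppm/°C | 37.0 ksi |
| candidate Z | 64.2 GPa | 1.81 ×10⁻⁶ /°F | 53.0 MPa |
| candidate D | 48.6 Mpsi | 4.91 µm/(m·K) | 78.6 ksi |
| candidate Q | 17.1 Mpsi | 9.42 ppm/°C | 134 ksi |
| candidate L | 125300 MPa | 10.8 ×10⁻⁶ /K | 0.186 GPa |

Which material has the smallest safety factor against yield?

candidate P

With everything in SI (GPa, ×10⁻⁶/K, MPa):
  candidate P: E = 193.5, α = 14.0, σ_y = 255.1 → σ = 620 MPa, n = 0.411
  candidate Z: E = 64.20, α = 3.26, σ_y = 53.00 → σ = 47.9 MPa, n = 1.11
  candidate D: E = 335.1, α = 4.91, σ_y = 541.9 → σ = 377 MPa, n = 1.44
  candidate Q: E = 117.9, α = 9.42, σ_y = 923.9 → σ = 254 MPa, n = 3.63
  candidate L: E = 125.3, α = 10.8, σ_y = 186.0 → σ = 310 MPa, n = 0.600
The minimum is candidate P at n = 0.411.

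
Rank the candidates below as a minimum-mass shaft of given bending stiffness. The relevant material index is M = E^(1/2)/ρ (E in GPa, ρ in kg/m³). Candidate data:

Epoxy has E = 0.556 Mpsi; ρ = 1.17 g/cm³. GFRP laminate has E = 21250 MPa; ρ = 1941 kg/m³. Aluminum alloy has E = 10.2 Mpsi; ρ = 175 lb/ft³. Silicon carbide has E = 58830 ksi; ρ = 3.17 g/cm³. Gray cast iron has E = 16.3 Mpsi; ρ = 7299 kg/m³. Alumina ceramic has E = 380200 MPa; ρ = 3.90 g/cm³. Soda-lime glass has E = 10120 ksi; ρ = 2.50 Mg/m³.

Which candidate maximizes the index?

silicon carbide

Convert each candidate to consistent units, then evaluate M:
  epoxy: E = 3.833 GPa, ρ = 1170 kg/m³
  GFRP laminate: E = 21.25 GPa, ρ = 1941 kg/m³
  aluminum alloy: E = 70.33 GPa, ρ = 2803 kg/m³
  silicon carbide: E = 405.6 GPa, ρ = 3170 kg/m³
  gray cast iron: E = 112.4 GPa, ρ = 7299 kg/m³
  alumina ceramic: E = 380.2 GPa, ρ = 3900 kg/m³
  soda-lime glass: E = 69.77 GPa, ρ = 2500 kg/m³
  silicon carbide: M = 6.35×10⁻³
  alumina ceramic: M = 5.00×10⁻³
  soda-lime glass: M = 3.34×10⁻³
  aluminum alloy: M = 2.99×10⁻³
  GFRP laminate: M = 2.37×10⁻³
  epoxy: M = 1.67×10⁻³
  gray cast iron: M = 1.45×10⁻³
Highest index: silicon carbide.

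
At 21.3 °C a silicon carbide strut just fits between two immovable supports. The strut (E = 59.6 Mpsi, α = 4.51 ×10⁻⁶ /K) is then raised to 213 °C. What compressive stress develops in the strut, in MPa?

355 MPa

E = 59.6 Mpsi = 410.9 GPa.
ΔT = 191.7 K. Constrained thermal stress σ = E·α·ΔT = 410.9×10³ MPa × 4.51×10⁻⁶ × 191.7 = 355 MPa (compressive).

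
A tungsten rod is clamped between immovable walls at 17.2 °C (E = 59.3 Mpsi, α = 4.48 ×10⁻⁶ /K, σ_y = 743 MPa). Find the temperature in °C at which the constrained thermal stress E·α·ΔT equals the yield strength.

423 °C

E = 59.3 Mpsi = 408.9 GPa.
E·α·ΔT = 743.0 MPa ⇒ ΔT = 743.0 / (408.9×10³ × 4.48×10⁻⁶) = 405.6 K.
T = 17.2 + 405.6 = 422.8 °C.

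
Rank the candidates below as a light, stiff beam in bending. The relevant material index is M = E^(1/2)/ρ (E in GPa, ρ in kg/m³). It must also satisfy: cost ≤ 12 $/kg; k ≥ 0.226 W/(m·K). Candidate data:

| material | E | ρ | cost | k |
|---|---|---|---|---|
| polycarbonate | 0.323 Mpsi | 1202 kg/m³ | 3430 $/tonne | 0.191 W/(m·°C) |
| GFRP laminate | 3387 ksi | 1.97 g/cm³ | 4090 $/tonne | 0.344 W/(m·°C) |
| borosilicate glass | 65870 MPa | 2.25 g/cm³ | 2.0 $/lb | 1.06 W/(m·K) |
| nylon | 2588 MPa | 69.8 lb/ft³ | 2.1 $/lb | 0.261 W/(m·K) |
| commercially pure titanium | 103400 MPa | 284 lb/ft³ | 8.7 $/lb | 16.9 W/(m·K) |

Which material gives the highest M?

borosilicate glass

Screen on constraints: cost ≤ 12 $/kg; k ≥ 0.226 W/(m·K). Survivors: GFRP laminate, borosilicate glass, nylon.
In SI units:
  GFRP laminate: E = 23.35 GPa, ρ = 1970 kg/m³
  borosilicate glass: E = 65.87 GPa, ρ = 2250 kg/m³
  nylon: E = 2.588 GPa, ρ = 1118 kg/m³
  borosilicate glass: M = 3.61×10⁻³
  GFRP laminate: M = 2.45×10⁻³
  nylon: M = 1.44×10⁻³
Highest index: borosilicate glass.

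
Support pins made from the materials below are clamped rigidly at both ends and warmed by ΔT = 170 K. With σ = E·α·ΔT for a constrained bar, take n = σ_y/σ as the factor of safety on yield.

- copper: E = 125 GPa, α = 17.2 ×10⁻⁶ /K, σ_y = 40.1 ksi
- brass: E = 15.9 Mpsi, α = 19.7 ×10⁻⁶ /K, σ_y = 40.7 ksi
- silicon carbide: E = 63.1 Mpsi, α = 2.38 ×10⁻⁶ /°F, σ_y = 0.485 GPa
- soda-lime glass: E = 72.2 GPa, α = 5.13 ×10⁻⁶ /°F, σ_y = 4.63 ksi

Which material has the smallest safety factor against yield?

Per material, after unit conversion:
  copper: E = 125.0, α = 17.2, σ_y = 276.5 → σ = 366 MPa, n = 0.756
  brass: E = 109.6, α = 19.7, σ_y = 280.6 → σ = 367 MPa, n = 0.764
  silicon carbide: E = 435.1, α = 4.28, σ_y = 485.0 → σ = 317 MPa, n = 1.53
  soda-lime glass: E = 72.20, α = 9.23, σ_y = 31.92 → σ = 113 MPa, n = 0.282
Smallest n: soda-lime glass with n = 0.282.

soda-lime glass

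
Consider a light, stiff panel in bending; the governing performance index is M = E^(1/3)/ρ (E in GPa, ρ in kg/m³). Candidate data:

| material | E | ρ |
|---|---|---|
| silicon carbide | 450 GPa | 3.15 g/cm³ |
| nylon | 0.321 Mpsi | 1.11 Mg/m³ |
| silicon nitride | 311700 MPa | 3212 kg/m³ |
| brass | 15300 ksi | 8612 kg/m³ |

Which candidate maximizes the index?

silicon carbide

Normalizing units and computing the index:
  silicon carbide: E = 450.0 GPa, ρ = 3150 kg/m³
  nylon: E = 2.213 GPa, ρ = 1110 kg/m³
  silicon nitride: E = 311.7 GPa, ρ = 3212 kg/m³
  brass: E = 105.5 GPa, ρ = 8612 kg/m³
  silicon carbide: M = 2.43×10⁻³
  silicon nitride: M = 2.11×10⁻³
  nylon: M = 1.17×10⁻³
  brass: M = 0.549×10⁻³
Highest index: silicon carbide.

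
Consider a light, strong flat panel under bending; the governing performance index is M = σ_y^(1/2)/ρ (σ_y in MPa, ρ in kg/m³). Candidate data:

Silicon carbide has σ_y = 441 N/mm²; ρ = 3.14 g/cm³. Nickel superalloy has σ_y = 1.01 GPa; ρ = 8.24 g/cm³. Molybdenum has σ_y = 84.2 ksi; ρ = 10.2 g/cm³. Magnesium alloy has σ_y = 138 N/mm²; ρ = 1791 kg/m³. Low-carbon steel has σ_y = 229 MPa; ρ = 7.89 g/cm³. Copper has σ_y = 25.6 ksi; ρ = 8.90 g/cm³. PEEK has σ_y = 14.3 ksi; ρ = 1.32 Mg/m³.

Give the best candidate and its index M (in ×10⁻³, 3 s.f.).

Convert each candidate to consistent units, then evaluate M:
  silicon carbide: σ_y = 441.0 MPa, ρ = 3140 kg/m³
  nickel superalloy: σ_y = 1010 MPa, ρ = 8240 kg/m³
  molybdenum: σ_y = 580.5 MPa, ρ = 10200 kg/m³
  magnesium alloy: σ_y = 138.0 MPa, ρ = 1791 kg/m³
  low-carbon steel: σ_y = 229.0 MPa, ρ = 7890 kg/m³
  copper: σ_y = 176.5 MPa, ρ = 8900 kg/m³
  PEEK: σ_y = 98.60 MPa, ρ = 1320 kg/m³
  PEEK: M = 7.52×10⁻³
  silicon carbide: M = 6.69×10⁻³
  magnesium alloy: M = 6.56×10⁻³
  nickel superalloy: M = 3.86×10⁻³
  molybdenum: M = 2.36×10⁻³
  low-carbon steel: M = 1.92×10⁻³
  copper: M = 1.49×10⁻³
PEEK has the largest M.

PEEK, M = 7.52×10⁻³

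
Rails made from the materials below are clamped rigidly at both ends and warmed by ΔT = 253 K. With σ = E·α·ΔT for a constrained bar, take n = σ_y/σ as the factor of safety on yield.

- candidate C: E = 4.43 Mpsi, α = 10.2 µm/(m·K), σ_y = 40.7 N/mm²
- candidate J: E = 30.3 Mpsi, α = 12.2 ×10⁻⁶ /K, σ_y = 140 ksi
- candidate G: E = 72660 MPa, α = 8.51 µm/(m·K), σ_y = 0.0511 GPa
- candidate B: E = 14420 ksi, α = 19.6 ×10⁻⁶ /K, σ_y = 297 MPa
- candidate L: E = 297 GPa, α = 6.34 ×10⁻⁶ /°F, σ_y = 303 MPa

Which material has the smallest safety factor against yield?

Per material, after unit conversion:
  candidate C: E = 30.54, α = 10.2, σ_y = 40.70 → σ = 78.8 MPa, n = 0.516
  candidate J: E = 208.9, α = 12.2, σ_y = 965.3 → σ = 645 MPa, n = 1.50
  candidate G: E = 72.66, α = 8.51, σ_y = 51.10 → σ = 156 MPa, n = 0.327
  candidate B: E = 99.42, α = 19.6, σ_y = 297.0 → σ = 493 MPa, n = 0.602
  candidate L: E = 297.0, α = 11.4, σ_y = 303.0 → σ = 858 MPa, n = 0.353
Candidate G has the lowest safety factor, n = 0.327.

candidate G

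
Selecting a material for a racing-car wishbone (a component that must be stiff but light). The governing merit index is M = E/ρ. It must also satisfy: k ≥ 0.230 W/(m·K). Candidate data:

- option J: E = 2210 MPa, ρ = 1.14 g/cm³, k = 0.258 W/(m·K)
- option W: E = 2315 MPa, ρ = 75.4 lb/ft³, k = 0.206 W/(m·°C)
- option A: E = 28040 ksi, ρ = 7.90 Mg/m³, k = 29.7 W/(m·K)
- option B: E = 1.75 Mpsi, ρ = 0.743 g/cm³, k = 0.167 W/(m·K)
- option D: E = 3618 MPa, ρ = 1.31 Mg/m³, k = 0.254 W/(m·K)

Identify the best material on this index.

Screen on constraints: k ≥ 0.230 W/(m·K). Survivors: option J, option A, option D.
Normalizing units and computing the index:
  option J: E = 2.210 GPa, ρ = 1140 kg/m³
  option A: E = 193.3 GPa, ρ = 7900 kg/m³
  option D: E = 3.618 GPa, ρ = 1310 kg/m³
  option A: M = 24.5 MN·m/kg
  option D: M = 2.76 MN·m/kg
  option J: M = 1.94 MN·m/kg
Option A has the largest M.

option A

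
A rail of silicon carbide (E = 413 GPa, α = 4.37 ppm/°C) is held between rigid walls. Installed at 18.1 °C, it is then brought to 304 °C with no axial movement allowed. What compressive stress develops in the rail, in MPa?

516 MPa

ΔT = 285.9 K. Constrained thermal stress σ = E·α·ΔT = 413.0×10³ MPa × 4.37×10⁻⁶ × 285.9 = 516 MPa (compressive).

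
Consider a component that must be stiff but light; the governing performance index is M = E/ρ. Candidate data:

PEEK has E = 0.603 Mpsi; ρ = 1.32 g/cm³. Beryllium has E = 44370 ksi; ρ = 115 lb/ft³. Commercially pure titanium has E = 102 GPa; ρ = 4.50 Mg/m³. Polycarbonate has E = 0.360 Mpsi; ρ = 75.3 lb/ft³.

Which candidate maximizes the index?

beryllium

Putting every candidate on a common basis:
  PEEK: E = 4.158 GPa, ρ = 1320 kg/m³
  beryllium: E = 305.9 GPa, ρ = 1842 kg/m³
  commercially pure titanium: E = 102.0 GPa, ρ = 4500 kg/m³
  polycarbonate: E = 2.482 GPa, ρ = 1206 kg/m³
  beryllium: M = 166 MN·m/kg
  commercially pure titanium: M = 22.7 MN·m/kg
  PEEK: M = 3.15 MN·m/kg
  polycarbonate: M = 2.06 MN·m/kg
Beryllium ranks first.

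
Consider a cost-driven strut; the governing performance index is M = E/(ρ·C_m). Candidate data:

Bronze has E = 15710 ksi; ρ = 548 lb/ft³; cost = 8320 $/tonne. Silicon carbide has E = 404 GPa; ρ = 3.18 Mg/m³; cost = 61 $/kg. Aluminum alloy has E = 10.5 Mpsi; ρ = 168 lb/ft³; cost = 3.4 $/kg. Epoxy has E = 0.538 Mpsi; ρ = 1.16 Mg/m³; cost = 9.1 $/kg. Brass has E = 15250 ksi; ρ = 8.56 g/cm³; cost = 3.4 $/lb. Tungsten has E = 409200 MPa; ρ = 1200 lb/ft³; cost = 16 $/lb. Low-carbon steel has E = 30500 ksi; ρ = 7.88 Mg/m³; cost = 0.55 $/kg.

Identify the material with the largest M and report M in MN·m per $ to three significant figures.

low-carbon steel, M = 48.5 MN·m per $

Normalizing units and computing the index:
  bronze: E = 108.3 GPa, ρ = 8778 kg/m³, cost = 8.320 $/kg
  silicon carbide: E = 404.0 GPa, ρ = 3180 kg/m³, cost = 61.00 $/kg
  aluminum alloy: E = 72.39 GPa, ρ = 2691 kg/m³, cost = 3.400 $/kg
  epoxy: E = 3.709 GPa, ρ = 1160 kg/m³, cost = 9.100 $/kg
  brass: E = 105.1 GPa, ρ = 8560 kg/m³, cost = 7.496 $/kg
  tungsten: E = 409.2 GPa, ρ = 19220 kg/m³, cost = 35.27 $/kg
  low-carbon steel: E = 210.3 GPa, ρ = 7880 kg/m³, cost = 0.5500 $/kg
  low-carbon steel: M = 48.5 MN·m per $
  aluminum alloy: M = 7.91 MN·m per $
  silicon carbide: M = 2.08 MN·m per $
  brass: M = 1.64 MN·m per $
  bronze: M = 1.48 MN·m per $
  tungsten: M = 0.604 MN·m per $
  epoxy: M = 0.351 MN·m per $
Highest index: low-carbon steel.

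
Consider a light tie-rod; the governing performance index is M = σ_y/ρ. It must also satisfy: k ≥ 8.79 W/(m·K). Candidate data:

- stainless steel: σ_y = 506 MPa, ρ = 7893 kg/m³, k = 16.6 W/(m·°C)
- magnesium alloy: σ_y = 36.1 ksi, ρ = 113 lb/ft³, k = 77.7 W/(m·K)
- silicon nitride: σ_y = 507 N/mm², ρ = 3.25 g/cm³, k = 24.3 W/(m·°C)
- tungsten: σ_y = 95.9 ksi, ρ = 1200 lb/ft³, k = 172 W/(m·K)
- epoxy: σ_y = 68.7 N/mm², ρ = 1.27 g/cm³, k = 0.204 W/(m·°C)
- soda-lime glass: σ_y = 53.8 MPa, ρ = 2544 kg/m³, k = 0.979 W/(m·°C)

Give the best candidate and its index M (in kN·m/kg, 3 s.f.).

silicon nitride, M = 156 kN·m/kg

Screen on constraints: k ≥ 8.79 W/(m·K). Survivors: stainless steel, magnesium alloy, silicon nitride, tungsten.
Convert each candidate to consistent units, then evaluate M:
  stainless steel: σ_y = 506.0 MPa, ρ = 7893 kg/m³
  magnesium alloy: σ_y = 248.9 MPa, ρ = 1810 kg/m³
  silicon nitride: σ_y = 507.0 MPa, ρ = 3250 kg/m³
  tungsten: σ_y = 661.2 MPa, ρ = 19220 kg/m³
  silicon nitride: M = 156 kN·m/kg
  magnesium alloy: M = 138 kN·m/kg
  stainless steel: M = 64.1 kN·m/kg
  tungsten: M = 34.4 kN·m/kg
Silicon nitride has the largest M.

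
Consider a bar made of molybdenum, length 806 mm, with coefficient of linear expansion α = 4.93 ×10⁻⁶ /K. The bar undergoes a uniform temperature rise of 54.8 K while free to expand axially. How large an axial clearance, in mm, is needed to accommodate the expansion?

ΔL = α·L₀·ΔT = 4.93×10⁻⁶ × 806 mm × 54.80 K = 0.218 mm.

0.218 mm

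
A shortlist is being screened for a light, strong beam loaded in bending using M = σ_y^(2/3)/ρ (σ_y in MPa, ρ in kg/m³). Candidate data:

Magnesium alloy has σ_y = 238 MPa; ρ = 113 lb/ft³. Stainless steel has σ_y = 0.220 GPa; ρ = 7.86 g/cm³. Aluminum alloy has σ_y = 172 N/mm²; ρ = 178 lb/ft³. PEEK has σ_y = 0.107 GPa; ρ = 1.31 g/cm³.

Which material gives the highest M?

Normalizing units and computing the index:
  magnesium alloy: σ_y = 238.0 MPa, ρ = 1810 kg/m³
  stainless steel: σ_y = 220.0 MPa, ρ = 7860 kg/m³
  aluminum alloy: σ_y = 172.0 MPa, ρ = 2851 kg/m³
  PEEK: σ_y = 107.0 MPa, ρ = 1310 kg/m³
  magnesium alloy: M = 21.2×10⁻³
  PEEK: M = 17.2×10⁻³
  aluminum alloy: M = 10.8×10⁻³
  stainless steel: M = 4.64×10⁻³
Magnesium alloy has the largest M.

magnesium alloy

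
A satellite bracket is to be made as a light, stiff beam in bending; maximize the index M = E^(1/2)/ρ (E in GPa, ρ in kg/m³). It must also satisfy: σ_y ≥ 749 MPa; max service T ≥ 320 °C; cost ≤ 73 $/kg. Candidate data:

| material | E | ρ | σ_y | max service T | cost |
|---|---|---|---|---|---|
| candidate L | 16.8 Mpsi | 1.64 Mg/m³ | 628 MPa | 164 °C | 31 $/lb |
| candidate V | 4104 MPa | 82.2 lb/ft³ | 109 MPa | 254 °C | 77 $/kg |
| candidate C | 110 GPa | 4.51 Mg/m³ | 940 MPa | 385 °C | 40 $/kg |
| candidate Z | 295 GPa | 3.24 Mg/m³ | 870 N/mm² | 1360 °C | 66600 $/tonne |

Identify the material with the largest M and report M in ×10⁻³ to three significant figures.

candidate Z, M = 5.30×10⁻³

Screen on constraints: σ_y ≥ 749 MPa; max service T ≥ 320 °C; cost ≤ 73 $/kg. Survivors: candidate C, candidate Z.
In SI units:
  candidate C: E = 110.0 GPa, ρ = 4510 kg/m³
  candidate Z: E = 295.0 GPa, ρ = 3240 kg/m³
  candidate Z: M = 5.30×10⁻³
  candidate C: M = 2.33×10⁻³
Candidate Z ranks first.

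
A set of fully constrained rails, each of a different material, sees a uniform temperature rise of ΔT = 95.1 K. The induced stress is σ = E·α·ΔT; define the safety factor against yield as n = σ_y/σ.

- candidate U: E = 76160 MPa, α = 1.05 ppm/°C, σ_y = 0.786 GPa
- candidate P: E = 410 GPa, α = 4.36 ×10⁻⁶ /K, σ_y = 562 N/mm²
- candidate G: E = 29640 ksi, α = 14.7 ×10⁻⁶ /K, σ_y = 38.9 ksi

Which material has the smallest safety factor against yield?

Per material, after unit conversion:
  candidate U: E = 76.16, α = 1.05, σ_y = 786.0 → σ = 7.60 MPa, n = 103
  candidate P: E = 410.0, α = 4.36, σ_y = 562.0 → σ = 170 MPa, n = 3.31
  candidate G: E = 204.4, α = 14.7, σ_y = 268.2 → σ = 286 MPa, n = 0.939
Candidate G has the lowest safety factor, n = 0.939.

candidate G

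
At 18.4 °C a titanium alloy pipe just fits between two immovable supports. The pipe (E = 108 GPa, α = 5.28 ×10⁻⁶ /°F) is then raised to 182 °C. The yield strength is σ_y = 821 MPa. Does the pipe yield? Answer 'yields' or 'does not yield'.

does not yield

α = 5.28×10⁻⁶/°F × 9/5 = 9.50×10⁻⁶/K.
ΔT = 163.6 K. Constrained thermal stress σ = E·α·ΔT = 108.0×10³ MPa × 9.50×10⁻⁶ × 163.6 = 168 MPa (compressive).
Compare to σ_y = 821 MPa: σ < σ_y, so it does not yield.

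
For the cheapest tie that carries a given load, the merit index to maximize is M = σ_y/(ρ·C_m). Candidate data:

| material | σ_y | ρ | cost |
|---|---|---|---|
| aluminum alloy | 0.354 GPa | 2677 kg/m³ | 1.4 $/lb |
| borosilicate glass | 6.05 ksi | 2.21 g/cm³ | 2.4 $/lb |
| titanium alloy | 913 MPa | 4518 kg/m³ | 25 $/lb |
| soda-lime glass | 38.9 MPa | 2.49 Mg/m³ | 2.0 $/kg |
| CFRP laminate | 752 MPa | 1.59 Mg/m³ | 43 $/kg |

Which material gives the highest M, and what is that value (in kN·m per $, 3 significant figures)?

Putting every candidate on a common basis:
  aluminum alloy: σ_y = 354.0 MPa, ρ = 2677 kg/m³, cost = 3.086 $/kg
  borosilicate glass: σ_y = 41.71 MPa, ρ = 2210 kg/m³, cost = 5.291 $/kg
  titanium alloy: σ_y = 913.0 MPa, ρ = 4518 kg/m³, cost = 55.11 $/kg
  soda-lime glass: σ_y = 38.90 MPa, ρ = 2490 kg/m³, cost = 2.000 $/kg
  CFRP laminate: σ_y = 752.0 MPa, ρ = 1590 kg/m³, cost = 43.00 $/kg
  aluminum alloy: M = 42.8 kN·m per $
  CFRP laminate: M = 11.0 kN·m per $
  soda-lime glass: M = 7.81 kN·m per $
  titanium alloy: M = 3.67 kN·m per $
  borosilicate glass: M = 3.57 kN·m per $
Highest index: aluminum alloy.

aluminum alloy, M = 42.8 kN·m per $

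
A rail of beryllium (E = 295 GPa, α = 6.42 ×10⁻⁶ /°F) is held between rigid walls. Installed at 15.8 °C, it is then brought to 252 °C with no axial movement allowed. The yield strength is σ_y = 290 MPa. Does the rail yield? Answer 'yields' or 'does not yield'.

α = 6.42×10⁻⁶/°F × 9/5 = 11.6×10⁻⁶/K.
ΔT = 236.2 K. Constrained thermal stress σ = E·α·ΔT = 295.0×10³ MPa × 11.6×10⁻⁶ × 236.2 = 805 MPa (compressive).
Compare to σ_y = 290 MPa: σ ≥ σ_y, so it yields.

yields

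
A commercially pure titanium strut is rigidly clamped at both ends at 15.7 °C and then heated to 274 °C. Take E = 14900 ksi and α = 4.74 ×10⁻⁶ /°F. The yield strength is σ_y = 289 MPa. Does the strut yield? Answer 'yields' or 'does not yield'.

does not yield

E = 14900 ksi = 102.7 GPa.
α = 4.74×10⁻⁶/°F × 9/5 = 8.53×10⁻⁶/K.
ΔT = 258.3 K. Constrained thermal stress σ = E·α·ΔT = 102.7×10³ MPa × 8.53×10⁻⁶ × 258.3 = 226 MPa (compressive).
Compare to σ_y = 289 MPa: σ < σ_y, so it does not yield.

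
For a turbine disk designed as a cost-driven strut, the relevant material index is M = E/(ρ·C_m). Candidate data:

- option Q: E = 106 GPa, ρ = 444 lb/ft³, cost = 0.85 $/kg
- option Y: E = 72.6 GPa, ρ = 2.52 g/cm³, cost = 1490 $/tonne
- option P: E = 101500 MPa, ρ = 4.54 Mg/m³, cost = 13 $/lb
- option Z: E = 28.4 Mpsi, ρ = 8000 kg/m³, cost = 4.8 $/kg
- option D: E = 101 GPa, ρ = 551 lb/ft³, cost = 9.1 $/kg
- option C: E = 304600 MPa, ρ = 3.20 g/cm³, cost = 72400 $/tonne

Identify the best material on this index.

Putting every candidate on a common basis:
  option Q: E = 106.0 GPa, ρ = 7112 kg/m³, cost = 0.8500 $/kg
  option Y: E = 72.60 GPa, ρ = 2520 kg/m³, cost = 1.490 $/kg
  option P: E = 101.5 GPa, ρ = 4540 kg/m³, cost = 28.66 $/kg
  option Z: E = 195.8 GPa, ρ = 8000 kg/m³, cost = 4.800 $/kg
  option D: E = 101.0 GPa, ρ = 8826 kg/m³, cost = 9.100 $/kg
  option C: E = 304.6 GPa, ρ = 3200 kg/m³, cost = 72.40 $/kg
  option Y: M = 19.3 MN·m per $
  option Q: M = 17.5 MN·m per $
  option Z: M = 5.10 MN·m per $
  option C: M = 1.31 MN·m per $
  option D: M = 1.26 MN·m per $
  option P: M = 0.780 MN·m per $
Option Y ranks first.

option Y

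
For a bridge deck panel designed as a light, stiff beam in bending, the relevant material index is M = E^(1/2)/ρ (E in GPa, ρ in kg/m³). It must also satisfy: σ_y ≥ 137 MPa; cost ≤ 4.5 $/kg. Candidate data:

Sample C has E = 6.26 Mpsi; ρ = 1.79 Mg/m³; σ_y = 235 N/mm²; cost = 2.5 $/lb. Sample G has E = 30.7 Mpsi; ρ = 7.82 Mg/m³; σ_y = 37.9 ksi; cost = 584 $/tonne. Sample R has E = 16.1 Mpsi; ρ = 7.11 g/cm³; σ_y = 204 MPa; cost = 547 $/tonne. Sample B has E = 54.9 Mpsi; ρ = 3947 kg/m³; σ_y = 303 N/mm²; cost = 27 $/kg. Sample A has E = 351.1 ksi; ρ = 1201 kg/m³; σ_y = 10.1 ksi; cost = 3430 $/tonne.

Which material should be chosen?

Screen on constraints: σ_y ≥ 137 MPa; cost ≤ 4.5 $/kg. Survivors: sample G, sample R.
After converting to SI:
  sample G: E = 211.7 GPa, ρ = 7820 kg/m³
  sample R: E = 111.0 GPa, ρ = 7110 kg/m³
  sample G: M = 1.86×10⁻³
  sample R: M = 1.48×10⁻³
The maximum is for sample G.

sample G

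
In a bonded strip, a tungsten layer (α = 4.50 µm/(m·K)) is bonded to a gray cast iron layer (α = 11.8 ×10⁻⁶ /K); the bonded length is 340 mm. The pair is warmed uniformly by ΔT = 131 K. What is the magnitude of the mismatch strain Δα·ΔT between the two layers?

Δα = |4.50 − 11.8|×10⁻⁶/K = 7.30×10⁻⁶/K.
Mismatch strain = Δα·ΔT = 7.30×10⁻⁶ × 131.0 = 9.56×10⁻⁴.

9.56×10⁻⁴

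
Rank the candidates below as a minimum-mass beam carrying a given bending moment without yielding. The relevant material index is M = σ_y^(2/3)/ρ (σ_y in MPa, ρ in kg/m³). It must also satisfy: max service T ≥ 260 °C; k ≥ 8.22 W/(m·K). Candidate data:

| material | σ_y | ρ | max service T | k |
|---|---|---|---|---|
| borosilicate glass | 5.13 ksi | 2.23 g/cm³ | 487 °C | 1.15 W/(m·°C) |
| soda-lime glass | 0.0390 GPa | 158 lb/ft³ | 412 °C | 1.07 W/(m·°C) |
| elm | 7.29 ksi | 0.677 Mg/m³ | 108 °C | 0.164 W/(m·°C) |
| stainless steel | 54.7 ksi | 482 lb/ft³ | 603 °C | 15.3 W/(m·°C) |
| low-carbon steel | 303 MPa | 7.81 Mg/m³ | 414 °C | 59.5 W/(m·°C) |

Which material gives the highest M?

Screen on constraints: max service T ≥ 260 °C; k ≥ 8.22 W/(m·K). Survivors: stainless steel, low-carbon steel.
Normalizing units and computing the index:
  stainless steel: σ_y = 377.1 MPa, ρ = 7721 kg/m³
  low-carbon steel: σ_y = 303.0 MPa, ρ = 7810 kg/m³
  stainless steel: M = 6.76×10⁻³
  low-carbon steel: M = 5.78×10⁻³
The maximum is for stainless steel.

stainless steel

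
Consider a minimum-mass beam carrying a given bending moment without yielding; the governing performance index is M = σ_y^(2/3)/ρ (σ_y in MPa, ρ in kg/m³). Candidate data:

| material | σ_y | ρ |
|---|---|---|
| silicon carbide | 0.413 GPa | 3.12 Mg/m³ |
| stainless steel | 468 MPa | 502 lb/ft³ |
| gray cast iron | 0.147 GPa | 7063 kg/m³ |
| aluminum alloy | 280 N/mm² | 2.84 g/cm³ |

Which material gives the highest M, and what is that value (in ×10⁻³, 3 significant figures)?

Putting every candidate on a common basis:
  silicon carbide: σ_y = 413.0 MPa, ρ = 3120 kg/m³
  stainless steel: σ_y = 468.0 MPa, ρ = 8041 kg/m³
  gray cast iron: σ_y = 147.0 MPa, ρ = 7063 kg/m³
  aluminum alloy: σ_y = 280.0 MPa, ρ = 2840 kg/m³
  silicon carbide: M = 17.8×10⁻³
  aluminum alloy: M = 15.1×10⁻³
  stainless steel: M = 7.50×10⁻³
  gray cast iron: M = 3.94×10⁻³
Silicon carbide ranks first.

silicon carbide, M = 17.8×10⁻³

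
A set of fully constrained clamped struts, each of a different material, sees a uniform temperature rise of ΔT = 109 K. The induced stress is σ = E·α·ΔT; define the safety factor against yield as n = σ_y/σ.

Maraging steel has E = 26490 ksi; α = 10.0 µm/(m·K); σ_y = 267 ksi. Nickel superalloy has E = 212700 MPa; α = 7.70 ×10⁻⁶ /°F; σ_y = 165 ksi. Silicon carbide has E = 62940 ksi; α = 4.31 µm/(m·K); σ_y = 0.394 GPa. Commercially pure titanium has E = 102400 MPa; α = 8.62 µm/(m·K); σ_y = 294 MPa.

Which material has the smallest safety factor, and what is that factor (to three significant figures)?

silicon carbide, n = 1.93

In consistent units (E in GPa, α in ×10⁻⁶/K, σ_y in MPa):
  maraging steel: E = 182.6, α = 10.0, σ_y = 1841 → σ = 199 MPa, n = 9.25
  nickel superalloy: E = 212.7, α = 13.9, σ_y = 1138 → σ = 321 MPa, n = 3.54
  silicon carbide: E = 434.0, α = 4.31, σ_y = 394.0 → σ = 204 MPa, n = 1.93
  commercially pure titanium: E = 102.4, α = 8.62, σ_y = 294.0 → σ = 96.2 MPa, n = 3.06
Silicon carbide has the lowest safety factor, n = 1.93.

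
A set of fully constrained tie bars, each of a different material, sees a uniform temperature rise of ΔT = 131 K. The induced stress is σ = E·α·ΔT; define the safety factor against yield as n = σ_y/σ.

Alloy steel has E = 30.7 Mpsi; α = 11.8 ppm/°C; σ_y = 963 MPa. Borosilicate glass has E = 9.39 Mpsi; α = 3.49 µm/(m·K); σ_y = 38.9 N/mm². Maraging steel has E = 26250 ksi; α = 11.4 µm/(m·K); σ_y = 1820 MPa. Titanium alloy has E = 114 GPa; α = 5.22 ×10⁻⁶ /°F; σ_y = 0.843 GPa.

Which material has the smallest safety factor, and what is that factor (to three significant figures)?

borosilicate glass, n = 1.31

Converting E to GPa, α to ×10⁻⁶/K, σ_y to MPa, then σ and n for each:
  alloy steel: E = 211.7, α = 11.8, σ_y = 963.0 → σ = 327 MPa, n = 2.94
  borosilicate glass: E = 64.74, α = 3.49, σ_y = 38.90 → σ = 29.6 MPa, n = 1.31
  maraging steel: E = 181.0, α = 11.4, σ_y = 1820 → σ = 270 MPa, n = 6.73
  titanium alloy: E = 114.0, α = 9.40, σ_y = 843.0 → σ = 140 MPa, n = 6.01
Borosilicate glass has the lowest safety factor, n = 1.31.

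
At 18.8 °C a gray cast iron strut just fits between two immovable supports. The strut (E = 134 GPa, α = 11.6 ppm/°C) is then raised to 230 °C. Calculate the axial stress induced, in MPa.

328 MPa

ΔT = 211.2 K. Constrained thermal stress σ = E·α·ΔT = 134.0×10³ MPa × 11.6×10⁻⁶ × 211.2 = 328 MPa (compressive).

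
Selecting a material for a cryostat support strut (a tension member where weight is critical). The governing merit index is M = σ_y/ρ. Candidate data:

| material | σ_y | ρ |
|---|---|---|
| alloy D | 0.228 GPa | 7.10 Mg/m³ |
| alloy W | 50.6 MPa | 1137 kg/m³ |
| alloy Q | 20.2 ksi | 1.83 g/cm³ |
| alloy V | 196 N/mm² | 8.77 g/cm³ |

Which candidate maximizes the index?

Convert each candidate to consistent units, then evaluate M:
  alloy D: σ_y = 228.0 MPa, ρ = 7100 kg/m³
  alloy W: σ_y = 50.60 MPa, ρ = 1137 kg/m³
  alloy Q: σ_y = 139.3 MPa, ρ = 1830 kg/m³
  alloy V: σ_y = 196.0 MPa, ρ = 8770 kg/m³
  alloy Q: M = 76.1 kN·m/kg
  alloy W: M = 44.5 kN·m/kg
  alloy D: M = 32.1 kN·m/kg
  alloy V: M = 22.3 kN·m/kg
Alloy Q has the largest M.

alloy Q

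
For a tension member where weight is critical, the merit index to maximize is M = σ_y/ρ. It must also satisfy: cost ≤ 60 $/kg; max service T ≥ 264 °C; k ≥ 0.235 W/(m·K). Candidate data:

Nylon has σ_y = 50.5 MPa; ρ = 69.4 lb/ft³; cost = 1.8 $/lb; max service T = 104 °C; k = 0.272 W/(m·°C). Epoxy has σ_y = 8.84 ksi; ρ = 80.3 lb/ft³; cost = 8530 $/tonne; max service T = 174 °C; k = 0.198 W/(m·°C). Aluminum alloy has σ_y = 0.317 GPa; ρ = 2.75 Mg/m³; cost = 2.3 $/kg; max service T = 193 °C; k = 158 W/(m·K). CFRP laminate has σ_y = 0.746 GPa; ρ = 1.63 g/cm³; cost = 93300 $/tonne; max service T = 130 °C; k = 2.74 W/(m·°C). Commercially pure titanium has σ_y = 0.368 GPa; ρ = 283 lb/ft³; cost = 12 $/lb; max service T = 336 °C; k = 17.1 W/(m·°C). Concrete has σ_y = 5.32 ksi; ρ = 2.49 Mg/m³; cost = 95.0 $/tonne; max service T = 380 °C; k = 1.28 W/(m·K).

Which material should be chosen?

commercially pure titanium

Screen on constraints: cost ≤ 60 $/kg; max service T ≥ 264 °C; k ≥ 0.235 W/(m·K). Survivors: commercially pure titanium, concrete.
In SI units:
  commercially pure titanium: σ_y = 368.0 MPa, ρ = 4533 kg/m³
  concrete: σ_y = 36.68 MPa, ρ = 2490 kg/m³
  commercially pure titanium: M = 81.2 kN·m/kg
  concrete: M = 14.7 kN·m/kg
Commercially pure titanium has the largest M.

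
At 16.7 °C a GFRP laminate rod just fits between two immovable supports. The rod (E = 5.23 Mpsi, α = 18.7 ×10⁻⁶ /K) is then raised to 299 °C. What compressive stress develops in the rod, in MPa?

190 MPa

E = 5.23 Mpsi = 36.06 GPa.
ΔT = 282.3 K. Constrained thermal stress σ = E·α·ΔT = 36.06×10³ MPa × 18.7×10⁻⁶ × 282.3 = 190 MPa (compressive).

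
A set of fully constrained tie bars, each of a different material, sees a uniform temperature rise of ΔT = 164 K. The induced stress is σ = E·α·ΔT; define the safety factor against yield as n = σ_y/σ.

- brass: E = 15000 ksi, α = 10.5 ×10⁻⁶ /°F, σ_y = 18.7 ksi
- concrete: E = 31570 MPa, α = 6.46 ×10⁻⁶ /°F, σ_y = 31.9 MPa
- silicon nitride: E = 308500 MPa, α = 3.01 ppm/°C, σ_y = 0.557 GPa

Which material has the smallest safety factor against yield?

In consistent units (E in GPa, α in ×10⁻⁶/K, σ_y in MPa):
  brass: E = 103.4, α = 18.9, σ_y = 128.9 → σ = 321 MPa, n = 0.402
  concrete: E = 31.57, α = 11.6, σ_y = 31.90 → σ = 60.2 MPa, n = 0.530
  silicon nitride: E = 308.5, α = 3.01, σ_y = 557.0 → σ = 152 MPa, n = 3.66
The minimum is brass at n = 0.402.

brass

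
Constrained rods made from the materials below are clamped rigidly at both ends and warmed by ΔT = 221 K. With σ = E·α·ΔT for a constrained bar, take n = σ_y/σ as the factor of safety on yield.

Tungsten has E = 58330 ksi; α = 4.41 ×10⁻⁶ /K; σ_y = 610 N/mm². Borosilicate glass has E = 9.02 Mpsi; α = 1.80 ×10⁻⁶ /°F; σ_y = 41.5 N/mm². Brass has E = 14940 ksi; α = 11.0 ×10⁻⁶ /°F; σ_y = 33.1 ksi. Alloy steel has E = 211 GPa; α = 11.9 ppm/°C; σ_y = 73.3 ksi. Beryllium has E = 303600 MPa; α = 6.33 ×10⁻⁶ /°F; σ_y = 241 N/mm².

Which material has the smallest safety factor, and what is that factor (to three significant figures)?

In consistent units (E in GPa, α in ×10⁻⁶/K, σ_y in MPa):
  tungsten: E = 402.2, α = 4.41, σ_y = 610.0 → σ = 392 MPa, n = 1.56
  borosilicate glass: E = 62.19, α = 3.24, σ_y = 41.50 → σ = 44.5 MPa, n = 0.932
  brass: E = 103.0, α = 19.8, σ_y = 228.2 → σ = 451 MPa, n = 0.506
  alloy steel: E = 211.0, α = 11.9, σ_y = 505.4 → σ = 555 MPa, n = 0.911
  beryllium: E = 303.6, α = 11.4, σ_y = 241.0 → σ = 764 MPa, n = 0.315
The minimum is beryllium at n = 0.315.

beryllium, n = 0.315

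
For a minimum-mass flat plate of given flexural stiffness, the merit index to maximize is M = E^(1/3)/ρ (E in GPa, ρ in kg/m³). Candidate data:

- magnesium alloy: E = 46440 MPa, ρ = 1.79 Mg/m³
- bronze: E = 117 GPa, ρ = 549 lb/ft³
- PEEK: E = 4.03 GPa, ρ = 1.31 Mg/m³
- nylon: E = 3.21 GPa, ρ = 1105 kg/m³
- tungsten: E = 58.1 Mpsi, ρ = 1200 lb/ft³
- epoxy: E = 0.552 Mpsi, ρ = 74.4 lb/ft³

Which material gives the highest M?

magnesium alloy

In SI units:
  magnesium alloy: E = 46.44 GPa, ρ = 1790 kg/m³
  bronze: E = 117.0 GPa, ρ = 8794 kg/m³
  PEEK: E = 4.030 GPa, ρ = 1310 kg/m³
  nylon: E = 3.210 GPa, ρ = 1105 kg/m³
  tungsten: E = 400.6 GPa, ρ = 19220 kg/m³
  epoxy: E = 3.806 GPa, ρ = 1192 kg/m³
  magnesium alloy: M = 2.01×10⁻³
  nylon: M = 1.33×10⁻³
  epoxy: M = 1.31×10⁻³
  PEEK: M = 1.21×10⁻³
  bronze: M = 0.556×10⁻³
  tungsten: M = 0.383×10⁻³
Highest index: magnesium alloy.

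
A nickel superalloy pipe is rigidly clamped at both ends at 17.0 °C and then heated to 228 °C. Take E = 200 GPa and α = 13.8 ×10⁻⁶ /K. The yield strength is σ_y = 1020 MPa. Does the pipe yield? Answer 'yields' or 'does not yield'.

does not yield

ΔT = 211.0 K. Constrained thermal stress σ = E·α·ΔT = 200.0×10³ MPa × 13.8×10⁻⁶ × 211.0 = 582 MPa (compressive).
Compare to σ_y = 1020 MPa: σ < σ_y, so it does not yield.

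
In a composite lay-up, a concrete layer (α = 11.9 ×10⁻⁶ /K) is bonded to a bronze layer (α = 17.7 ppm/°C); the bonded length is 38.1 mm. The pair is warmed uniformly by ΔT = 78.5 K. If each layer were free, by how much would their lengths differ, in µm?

17.3 µm

Δα = |11.9 − 17.7|×10⁻⁶/K = 5.80×10⁻⁶/K.
ΔL_mismatch = Δα·L·ΔT = 5.80×10⁻⁶ × 38.1 mm × 78.5 K = 17.3 µm.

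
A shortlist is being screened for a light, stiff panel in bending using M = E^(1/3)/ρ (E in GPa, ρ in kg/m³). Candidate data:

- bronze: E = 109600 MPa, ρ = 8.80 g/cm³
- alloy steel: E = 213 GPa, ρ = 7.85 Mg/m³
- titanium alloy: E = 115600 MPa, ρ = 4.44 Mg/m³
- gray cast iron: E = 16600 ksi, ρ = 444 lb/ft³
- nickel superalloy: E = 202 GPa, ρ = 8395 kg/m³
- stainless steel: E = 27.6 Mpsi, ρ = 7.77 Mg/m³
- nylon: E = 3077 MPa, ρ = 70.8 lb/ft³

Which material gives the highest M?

After converting to SI:
  bronze: E = 109.6 GPa, ρ = 8800 kg/m³
  alloy steel: E = 213.0 GPa, ρ = 7850 kg/m³
  titanium alloy: E = 115.6 GPa, ρ = 4440 kg/m³
  gray cast iron: E = 114.5 GPa, ρ = 7112 kg/m³
  nickel superalloy: E = 202.0 GPa, ρ = 8395 kg/m³
  stainless steel: E = 190.3 GPa, ρ = 7770 kg/m³
  nylon: E = 3.077 GPa, ρ = 1134 kg/m³
  nylon: M = 1.28×10⁻³
  titanium alloy: M = 1.10×10⁻³
  alloy steel: M = 0.761×10⁻³
  stainless steel: M = 0.740×10⁻³
  nickel superalloy: M = 0.699×10⁻³
  gray cast iron: M = 0.683×10⁻³
  bronze: M = 0.544×10⁻³
Nylon ranks first.

nylon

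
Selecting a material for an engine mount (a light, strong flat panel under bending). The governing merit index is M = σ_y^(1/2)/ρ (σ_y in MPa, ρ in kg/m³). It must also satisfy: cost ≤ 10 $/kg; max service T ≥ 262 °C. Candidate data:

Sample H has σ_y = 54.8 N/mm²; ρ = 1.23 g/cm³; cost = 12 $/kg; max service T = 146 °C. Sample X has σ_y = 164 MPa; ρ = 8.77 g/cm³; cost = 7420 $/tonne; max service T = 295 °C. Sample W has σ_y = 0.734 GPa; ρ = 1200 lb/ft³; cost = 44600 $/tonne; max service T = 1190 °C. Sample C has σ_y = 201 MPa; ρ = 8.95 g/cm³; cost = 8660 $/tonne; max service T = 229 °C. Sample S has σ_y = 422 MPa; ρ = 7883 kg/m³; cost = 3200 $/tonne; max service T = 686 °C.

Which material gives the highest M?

sample S

Screen on constraints: cost ≤ 10 $/kg; max service T ≥ 262 °C. Survivors: sample X, sample S.
In SI units:
  sample X: σ_y = 164.0 MPa, ρ = 8770 kg/m³
  sample S: σ_y = 422.0 MPa, ρ = 7883 kg/m³
  sample S: M = 2.61×10⁻³
  sample X: M = 1.46×10⁻³
Sample S ranks first.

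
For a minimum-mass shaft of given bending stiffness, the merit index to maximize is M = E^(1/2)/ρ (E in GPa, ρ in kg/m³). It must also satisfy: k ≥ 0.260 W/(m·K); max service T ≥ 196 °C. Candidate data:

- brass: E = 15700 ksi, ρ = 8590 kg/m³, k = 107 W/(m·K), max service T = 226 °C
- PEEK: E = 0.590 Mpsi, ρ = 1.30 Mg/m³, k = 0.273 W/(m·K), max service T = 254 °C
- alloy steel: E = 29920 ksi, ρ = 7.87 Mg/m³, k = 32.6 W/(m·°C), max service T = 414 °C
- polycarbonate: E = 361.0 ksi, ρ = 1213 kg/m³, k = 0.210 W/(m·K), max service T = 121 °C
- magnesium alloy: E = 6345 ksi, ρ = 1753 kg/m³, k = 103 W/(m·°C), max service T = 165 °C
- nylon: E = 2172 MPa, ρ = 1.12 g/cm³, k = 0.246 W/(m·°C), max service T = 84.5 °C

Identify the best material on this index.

alloy steel

Screen on constraints: k ≥ 0.260 W/(m·K); max service T ≥ 196 °C. Survivors: brass, PEEK, alloy steel.
After converting to SI:
  brass: E = 108.2 GPa, ρ = 8590 kg/m³
  PEEK: E = 4.068 GPa, ρ = 1300 kg/m³
  alloy steel: E = 206.3 GPa, ρ = 7870 kg/m³
  alloy steel: M = 1.83×10⁻³
  PEEK: M = 1.55×10⁻³
  brass: M = 1.21×10⁻³
Alloy steel has the largest M.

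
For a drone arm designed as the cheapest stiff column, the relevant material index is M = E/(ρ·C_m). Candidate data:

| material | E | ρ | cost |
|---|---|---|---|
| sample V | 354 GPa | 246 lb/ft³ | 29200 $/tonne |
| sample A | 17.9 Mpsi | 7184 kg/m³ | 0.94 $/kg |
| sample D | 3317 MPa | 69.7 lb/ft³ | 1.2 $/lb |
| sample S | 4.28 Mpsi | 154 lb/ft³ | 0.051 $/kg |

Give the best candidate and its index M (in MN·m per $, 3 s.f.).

sample S, M = 235 MN·m per $

Normalizing units and computing the index:
  sample V: E = 354.0 GPa, ρ = 3941 kg/m³, cost = 29.20 $/kg
  sample A: E = 123.4 GPa, ρ = 7184 kg/m³, cost = 0.9400 $/kg
  sample D: E = 3.317 GPa, ρ = 1116 kg/m³, cost = 2.646 $/kg
  sample S: E = 29.51 GPa, ρ = 2467 kg/m³, cost = 0.05100 $/kg
  sample S: M = 235 MN·m per $
  sample A: M = 18.3 MN·m per $
  sample V: M = 3.08 MN·m per $
  sample D: M = 1.12 MN·m per $
Sample S ranks first.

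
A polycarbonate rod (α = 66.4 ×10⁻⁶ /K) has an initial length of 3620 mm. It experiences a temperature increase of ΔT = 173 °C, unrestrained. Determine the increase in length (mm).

ΔL = α·L₀·ΔT = 66.4×10⁻⁶ × 3620 mm × 173.0 K = 41.6 mm.

41.6 mm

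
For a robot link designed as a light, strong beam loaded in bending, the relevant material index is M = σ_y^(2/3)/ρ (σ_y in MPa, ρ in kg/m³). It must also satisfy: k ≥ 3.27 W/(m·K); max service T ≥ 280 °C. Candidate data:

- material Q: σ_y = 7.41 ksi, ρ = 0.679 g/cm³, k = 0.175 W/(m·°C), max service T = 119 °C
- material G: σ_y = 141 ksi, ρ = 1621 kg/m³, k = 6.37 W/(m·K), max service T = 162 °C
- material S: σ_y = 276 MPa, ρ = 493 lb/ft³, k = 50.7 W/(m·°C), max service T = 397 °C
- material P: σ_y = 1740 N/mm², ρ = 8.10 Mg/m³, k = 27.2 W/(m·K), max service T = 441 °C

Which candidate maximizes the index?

material P

Screen on constraints: k ≥ 3.27 W/(m·K); max service T ≥ 280 °C. Survivors: material S, material P.
Putting every candidate on a common basis:
  material S: σ_y = 276.0 MPa, ρ = 7897 kg/m³
  material P: σ_y = 1740 MPa, ρ = 8100 kg/m³
  material P: M = 17.9×10⁻³
  material S: M = 5.37×10⁻³
Material P has the largest M.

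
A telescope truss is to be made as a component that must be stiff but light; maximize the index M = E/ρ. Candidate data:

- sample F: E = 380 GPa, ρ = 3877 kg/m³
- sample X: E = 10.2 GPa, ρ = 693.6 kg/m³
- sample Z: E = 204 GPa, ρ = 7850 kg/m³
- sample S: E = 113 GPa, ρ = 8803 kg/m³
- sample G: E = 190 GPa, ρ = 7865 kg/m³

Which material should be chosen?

Computing M directly (units already consistent):
  sample F: M = 98.0 MN·m/kg
  sample Z: M = 26.0 MN·m/kg
  sample G: M = 24.2 MN·m/kg
  sample X: M = 14.7 MN·m/kg
  sample S: M = 12.8 MN·m/kg
The maximum is for sample F.

sample F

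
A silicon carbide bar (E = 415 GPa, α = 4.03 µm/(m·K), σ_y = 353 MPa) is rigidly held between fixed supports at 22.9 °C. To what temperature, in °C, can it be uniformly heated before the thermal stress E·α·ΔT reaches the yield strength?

234 °C

E·α·ΔT = 353.0 MPa ⇒ ΔT = 353.0 / (415.0×10³ × 4.03×10⁻⁶) = 211.1 K.
T = 22.9 + 211.1 = 234.0 °C.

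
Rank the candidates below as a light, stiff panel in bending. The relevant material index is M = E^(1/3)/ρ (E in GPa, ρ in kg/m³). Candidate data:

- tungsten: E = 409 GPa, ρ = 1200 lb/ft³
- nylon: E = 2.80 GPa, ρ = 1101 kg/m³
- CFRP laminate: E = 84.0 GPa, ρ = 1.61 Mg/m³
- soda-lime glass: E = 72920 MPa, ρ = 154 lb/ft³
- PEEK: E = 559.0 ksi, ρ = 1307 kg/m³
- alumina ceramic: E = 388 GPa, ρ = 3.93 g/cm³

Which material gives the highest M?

CFRP laminate

Putting every candidate on a common basis:
  tungsten: E = 409.0 GPa, ρ = 19220 kg/m³
  nylon: E = 2.800 GPa, ρ = 1101 kg/m³
  CFRP laminate: E = 84.00 GPa, ρ = 1610 kg/m³
  soda-lime glass: E = 72.92 GPa, ρ = 2467 kg/m³
  PEEK: E = 3.854 GPa, ρ = 1307 kg/m³
  alumina ceramic: E = 388.0 GPa, ρ = 3930 kg/m³
  CFRP laminate: M = 2.72×10⁻³
  alumina ceramic: M = 1.86×10⁻³
  soda-lime glass: M = 1.69×10⁻³
  nylon: M = 1.28×10⁻³
  PEEK: M = 1.20×10⁻³
  tungsten: M = 0.386×10⁻³
Highest index: CFRP laminate.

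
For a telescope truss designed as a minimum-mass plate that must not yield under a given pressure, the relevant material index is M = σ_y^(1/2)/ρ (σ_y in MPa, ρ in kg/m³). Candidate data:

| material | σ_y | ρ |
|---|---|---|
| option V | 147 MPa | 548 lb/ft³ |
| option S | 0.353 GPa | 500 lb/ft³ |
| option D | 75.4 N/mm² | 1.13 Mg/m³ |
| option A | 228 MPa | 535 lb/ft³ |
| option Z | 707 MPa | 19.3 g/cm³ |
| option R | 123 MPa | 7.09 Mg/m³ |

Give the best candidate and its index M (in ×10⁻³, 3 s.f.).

option D, M = 7.68×10⁻³

In SI units:
  option V: σ_y = 147.0 MPa, ρ = 8778 kg/m³
  option S: σ_y = 353.0 MPa, ρ = 8009 kg/m³
  option D: σ_y = 75.40 MPa, ρ = 1130 kg/m³
  option A: σ_y = 228.0 MPa, ρ = 8570 kg/m³
  option Z: σ_y = 707.0 MPa, ρ = 19300 kg/m³
  option R: σ_y = 123.0 MPa, ρ = 7090 kg/m³
  option D: M = 7.68×10⁻³
  option S: M = 2.35×10⁻³
  option A: M = 1.76×10⁻³
  option R: M = 1.56×10⁻³
  option V: M = 1.38×10⁻³
  option Z: M = 1.38×10⁻³
Option D has the largest M.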